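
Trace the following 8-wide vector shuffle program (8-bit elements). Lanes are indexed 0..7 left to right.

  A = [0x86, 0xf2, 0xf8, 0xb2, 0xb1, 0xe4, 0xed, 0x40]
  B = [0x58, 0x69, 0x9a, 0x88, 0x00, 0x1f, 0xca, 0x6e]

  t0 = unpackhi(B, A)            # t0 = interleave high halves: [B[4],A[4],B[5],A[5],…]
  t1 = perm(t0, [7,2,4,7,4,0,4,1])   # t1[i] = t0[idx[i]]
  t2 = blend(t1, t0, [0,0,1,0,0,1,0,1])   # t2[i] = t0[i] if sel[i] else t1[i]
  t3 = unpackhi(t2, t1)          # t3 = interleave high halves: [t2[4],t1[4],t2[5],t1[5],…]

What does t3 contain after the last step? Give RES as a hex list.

RES = [0xca, 0xca, 0xed, 0x00, 0xca, 0xca, 0x40, 0xb1]

t0 = [0x00, 0xb1, 0x1f, 0xe4, 0xca, 0xed, 0x6e, 0x40]
t1 = [0x40, 0x1f, 0xca, 0x40, 0xca, 0x00, 0xca, 0xb1]
t2 = [0x40, 0x1f, 0x1f, 0x40, 0xca, 0xed, 0xca, 0x40]
t3 = [0xca, 0xca, 0xed, 0x00, 0xca, 0xca, 0x40, 0xb1]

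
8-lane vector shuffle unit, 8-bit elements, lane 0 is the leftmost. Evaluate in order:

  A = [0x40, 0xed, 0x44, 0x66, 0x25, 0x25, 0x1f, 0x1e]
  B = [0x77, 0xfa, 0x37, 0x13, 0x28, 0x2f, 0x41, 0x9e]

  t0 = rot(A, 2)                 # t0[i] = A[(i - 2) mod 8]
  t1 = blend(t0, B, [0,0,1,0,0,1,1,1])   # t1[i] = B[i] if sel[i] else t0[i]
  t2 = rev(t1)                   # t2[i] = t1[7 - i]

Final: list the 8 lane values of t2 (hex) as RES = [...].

t0 = [0x1f, 0x1e, 0x40, 0xed, 0x44, 0x66, 0x25, 0x25]
t1 = [0x1f, 0x1e, 0x37, 0xed, 0x44, 0x2f, 0x41, 0x9e]
t2 = [0x9e, 0x41, 0x2f, 0x44, 0xed, 0x37, 0x1e, 0x1f]

RES = [0x9e, 0x41, 0x2f, 0x44, 0xed, 0x37, 0x1e, 0x1f]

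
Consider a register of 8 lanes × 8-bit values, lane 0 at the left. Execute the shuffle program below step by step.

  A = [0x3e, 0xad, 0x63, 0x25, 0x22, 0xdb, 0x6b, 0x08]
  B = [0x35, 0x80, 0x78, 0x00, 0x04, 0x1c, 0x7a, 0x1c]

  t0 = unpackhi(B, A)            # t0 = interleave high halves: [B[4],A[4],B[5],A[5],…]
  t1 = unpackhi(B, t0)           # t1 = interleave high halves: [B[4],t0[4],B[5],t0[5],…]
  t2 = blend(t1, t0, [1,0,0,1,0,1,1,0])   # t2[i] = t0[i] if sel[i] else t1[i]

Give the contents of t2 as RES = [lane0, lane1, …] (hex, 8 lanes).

RES = [0x04, 0x7a, 0x1c, 0xdb, 0x7a, 0x6b, 0x1c, 0x08]

  t0: 04 22 1c db 7a 6b 1c 08
  t1: 04 7a 1c 6b 7a 1c 1c 08
  t2: 04 7a 1c db 7a 6b 1c 08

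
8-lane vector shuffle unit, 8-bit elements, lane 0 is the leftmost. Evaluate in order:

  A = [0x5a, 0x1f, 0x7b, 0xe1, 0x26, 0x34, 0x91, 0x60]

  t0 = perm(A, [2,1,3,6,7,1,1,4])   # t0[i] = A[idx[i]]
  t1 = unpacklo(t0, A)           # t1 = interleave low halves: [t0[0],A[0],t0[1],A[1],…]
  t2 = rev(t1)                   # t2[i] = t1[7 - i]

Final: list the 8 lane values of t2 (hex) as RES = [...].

→ t0 |7b|1f|e1|91|60|1f|1f|26|
→ t1 |7b|5a|1f|1f|e1|7b|91|e1|
→ t2 |e1|91|7b|e1|1f|1f|5a|7b|

RES = [0xe1, 0x91, 0x7b, 0xe1, 0x1f, 0x1f, 0x5a, 0x7b]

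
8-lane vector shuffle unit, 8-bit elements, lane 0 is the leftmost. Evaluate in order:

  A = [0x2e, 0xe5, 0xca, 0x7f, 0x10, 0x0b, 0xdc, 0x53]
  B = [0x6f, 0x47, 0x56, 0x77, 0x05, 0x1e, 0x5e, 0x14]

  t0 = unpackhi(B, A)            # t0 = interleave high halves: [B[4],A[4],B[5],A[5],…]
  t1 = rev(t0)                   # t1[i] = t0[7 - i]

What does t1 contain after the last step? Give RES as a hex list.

RES = [0x53, 0x14, 0xdc, 0x5e, 0x0b, 0x1e, 0x10, 0x05]

  t0: 05 10 1e 0b 5e dc 14 53
  t1: 53 14 dc 5e 0b 1e 10 05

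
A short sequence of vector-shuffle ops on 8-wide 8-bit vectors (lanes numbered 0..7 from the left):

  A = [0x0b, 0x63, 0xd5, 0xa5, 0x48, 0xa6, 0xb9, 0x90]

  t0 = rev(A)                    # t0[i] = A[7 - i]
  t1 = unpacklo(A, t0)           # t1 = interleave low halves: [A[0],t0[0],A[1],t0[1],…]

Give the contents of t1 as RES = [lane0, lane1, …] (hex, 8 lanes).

RES = [ 0x0b  0x90  0x63  0xb9  0xd5  0xa6  0xa5  0x48 ]

  t0: 90 b9 a6 48 a5 d5 63 0b
  t1: 0b 90 63 b9 d5 a6 a5 48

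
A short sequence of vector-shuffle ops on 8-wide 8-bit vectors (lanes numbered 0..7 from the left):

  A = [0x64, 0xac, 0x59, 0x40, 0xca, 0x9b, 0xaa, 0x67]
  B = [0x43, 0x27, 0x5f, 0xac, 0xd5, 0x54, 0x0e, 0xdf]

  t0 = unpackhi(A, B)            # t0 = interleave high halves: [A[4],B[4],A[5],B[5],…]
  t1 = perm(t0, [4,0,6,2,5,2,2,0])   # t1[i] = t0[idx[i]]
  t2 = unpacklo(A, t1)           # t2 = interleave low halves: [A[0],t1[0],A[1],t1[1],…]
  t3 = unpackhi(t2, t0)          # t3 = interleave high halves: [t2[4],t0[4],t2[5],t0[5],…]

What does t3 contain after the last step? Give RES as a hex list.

→ t0 |ca|d5|9b|54|aa|0e|67|df|
→ t1 |aa|ca|67|9b|0e|9b|9b|ca|
→ t2 |64|aa|ac|ca|59|67|40|9b|
→ t3 |59|aa|67|0e|40|67|9b|df|

RES = [0x59, 0xaa, 0x67, 0x0e, 0x40, 0x67, 0x9b, 0xdf]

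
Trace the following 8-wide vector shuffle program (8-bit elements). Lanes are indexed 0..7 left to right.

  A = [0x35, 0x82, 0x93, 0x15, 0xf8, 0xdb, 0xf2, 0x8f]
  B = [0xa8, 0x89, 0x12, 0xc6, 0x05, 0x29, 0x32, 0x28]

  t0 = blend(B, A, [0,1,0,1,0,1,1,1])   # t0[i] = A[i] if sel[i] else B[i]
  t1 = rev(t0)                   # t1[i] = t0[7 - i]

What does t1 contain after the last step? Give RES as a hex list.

→ t0 |a8|82|12|15|05|db|f2|8f|
→ t1 |8f|f2|db|05|15|12|82|a8|

RES = [0x8f, 0xf2, 0xdb, 0x05, 0x15, 0x12, 0x82, 0xa8]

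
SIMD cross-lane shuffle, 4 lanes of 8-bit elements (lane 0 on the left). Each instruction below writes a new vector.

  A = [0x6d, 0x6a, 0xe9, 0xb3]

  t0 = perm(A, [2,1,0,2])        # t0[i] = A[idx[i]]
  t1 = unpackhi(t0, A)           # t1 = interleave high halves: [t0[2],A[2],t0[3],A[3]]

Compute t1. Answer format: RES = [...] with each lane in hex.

RES = [0x6d, 0xe9, 0xe9, 0xb3]

  t0: e9 6a 6d e9
  t1: 6d e9 e9 b3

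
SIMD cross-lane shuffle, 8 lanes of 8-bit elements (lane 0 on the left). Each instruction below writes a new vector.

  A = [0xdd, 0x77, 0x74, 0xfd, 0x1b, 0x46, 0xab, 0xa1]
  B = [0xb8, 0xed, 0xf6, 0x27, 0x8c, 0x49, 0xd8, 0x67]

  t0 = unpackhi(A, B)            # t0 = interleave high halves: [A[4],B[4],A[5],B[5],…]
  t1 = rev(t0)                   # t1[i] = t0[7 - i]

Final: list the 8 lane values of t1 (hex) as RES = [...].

t0 = [0x1b, 0x8c, 0x46, 0x49, 0xab, 0xd8, 0xa1, 0x67]
t1 = [0x67, 0xa1, 0xd8, 0xab, 0x49, 0x46, 0x8c, 0x1b]

RES = [ 0x67  0xa1  0xd8  0xab  0x49  0x46  0x8c  0x1b ]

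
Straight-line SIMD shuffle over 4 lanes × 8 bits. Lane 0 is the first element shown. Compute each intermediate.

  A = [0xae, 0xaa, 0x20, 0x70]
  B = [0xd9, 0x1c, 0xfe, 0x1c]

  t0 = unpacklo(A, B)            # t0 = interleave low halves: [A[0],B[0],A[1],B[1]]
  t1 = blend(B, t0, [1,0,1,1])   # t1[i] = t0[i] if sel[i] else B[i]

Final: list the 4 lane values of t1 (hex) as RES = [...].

→ t0 |ae|d9|aa|1c|
→ t1 |ae|1c|aa|1c|

RES = [0xae, 0x1c, 0xaa, 0x1c]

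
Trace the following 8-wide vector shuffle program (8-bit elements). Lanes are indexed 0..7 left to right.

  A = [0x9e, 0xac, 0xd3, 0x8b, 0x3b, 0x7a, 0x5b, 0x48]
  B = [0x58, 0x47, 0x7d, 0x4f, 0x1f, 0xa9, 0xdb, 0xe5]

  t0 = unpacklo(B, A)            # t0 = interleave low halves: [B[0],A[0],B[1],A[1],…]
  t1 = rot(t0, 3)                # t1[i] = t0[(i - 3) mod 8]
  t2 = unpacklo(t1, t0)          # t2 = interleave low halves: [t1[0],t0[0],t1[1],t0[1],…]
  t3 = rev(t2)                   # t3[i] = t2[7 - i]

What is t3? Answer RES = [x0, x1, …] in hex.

  t0: 58 9e 47 ac 7d d3 4f 8b
  t1: d3 4f 8b 58 9e 47 ac 7d
  t2: d3 58 4f 9e 8b 47 58 ac
  t3: ac 58 47 8b 9e 4f 58 d3

RES = [ 0xac  0x58  0x47  0x8b  0x9e  0x4f  0x58  0xd3 ]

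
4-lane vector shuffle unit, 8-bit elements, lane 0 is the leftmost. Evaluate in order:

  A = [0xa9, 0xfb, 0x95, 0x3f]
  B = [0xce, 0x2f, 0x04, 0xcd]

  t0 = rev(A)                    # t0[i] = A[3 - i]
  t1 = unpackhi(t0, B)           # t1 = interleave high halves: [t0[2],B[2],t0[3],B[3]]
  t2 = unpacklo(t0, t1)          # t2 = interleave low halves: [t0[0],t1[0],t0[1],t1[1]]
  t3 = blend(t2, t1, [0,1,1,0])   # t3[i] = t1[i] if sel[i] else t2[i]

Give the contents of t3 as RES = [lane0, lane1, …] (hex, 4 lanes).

RES = [0x3f, 0x04, 0xa9, 0x04]

→ t0 |3f|95|fb|a9|
→ t1 |fb|04|a9|cd|
→ t2 |3f|fb|95|04|
→ t3 |3f|04|a9|04|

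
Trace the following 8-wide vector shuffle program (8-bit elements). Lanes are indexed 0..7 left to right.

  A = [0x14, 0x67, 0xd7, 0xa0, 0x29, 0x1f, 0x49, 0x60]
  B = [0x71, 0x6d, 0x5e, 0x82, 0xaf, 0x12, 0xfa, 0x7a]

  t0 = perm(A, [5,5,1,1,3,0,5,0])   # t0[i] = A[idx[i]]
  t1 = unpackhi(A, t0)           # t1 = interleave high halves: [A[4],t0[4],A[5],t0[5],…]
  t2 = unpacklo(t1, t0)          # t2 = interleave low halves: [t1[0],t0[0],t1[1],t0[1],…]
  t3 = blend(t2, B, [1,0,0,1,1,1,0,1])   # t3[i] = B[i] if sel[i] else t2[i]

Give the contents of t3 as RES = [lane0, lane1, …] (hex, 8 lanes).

RES = [0x71, 0x1f, 0xa0, 0x82, 0xaf, 0x12, 0x14, 0x7a]

t0 = [0x1f, 0x1f, 0x67, 0x67, 0xa0, 0x14, 0x1f, 0x14]
t1 = [0x29, 0xa0, 0x1f, 0x14, 0x49, 0x1f, 0x60, 0x14]
t2 = [0x29, 0x1f, 0xa0, 0x1f, 0x1f, 0x67, 0x14, 0x67]
t3 = [0x71, 0x1f, 0xa0, 0x82, 0xaf, 0x12, 0x14, 0x7a]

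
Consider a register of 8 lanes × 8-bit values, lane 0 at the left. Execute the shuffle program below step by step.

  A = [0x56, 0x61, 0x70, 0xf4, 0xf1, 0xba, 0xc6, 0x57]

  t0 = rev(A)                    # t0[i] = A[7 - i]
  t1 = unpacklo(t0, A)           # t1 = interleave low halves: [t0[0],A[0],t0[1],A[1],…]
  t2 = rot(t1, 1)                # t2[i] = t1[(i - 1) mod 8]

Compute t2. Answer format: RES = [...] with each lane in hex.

RES = [0xf4, 0x57, 0x56, 0xc6, 0x61, 0xba, 0x70, 0xf1]

  t0: 57 c6 ba f1 f4 70 61 56
  t1: 57 56 c6 61 ba 70 f1 f4
  t2: f4 57 56 c6 61 ba 70 f1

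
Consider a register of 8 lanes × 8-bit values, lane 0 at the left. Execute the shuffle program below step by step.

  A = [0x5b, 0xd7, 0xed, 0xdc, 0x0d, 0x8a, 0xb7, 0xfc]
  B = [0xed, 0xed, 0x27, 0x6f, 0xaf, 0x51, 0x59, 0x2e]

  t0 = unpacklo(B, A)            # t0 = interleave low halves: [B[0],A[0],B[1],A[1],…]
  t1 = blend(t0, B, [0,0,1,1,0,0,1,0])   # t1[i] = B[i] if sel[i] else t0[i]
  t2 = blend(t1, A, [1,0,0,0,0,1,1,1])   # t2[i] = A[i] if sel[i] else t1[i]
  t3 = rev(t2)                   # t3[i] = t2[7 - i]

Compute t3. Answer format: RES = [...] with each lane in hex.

RES = [ 0xfc  0xb7  0x8a  0x27  0x6f  0x27  0x5b  0x5b ]

t0 = [0xed, 0x5b, 0xed, 0xd7, 0x27, 0xed, 0x6f, 0xdc]
t1 = [0xed, 0x5b, 0x27, 0x6f, 0x27, 0xed, 0x59, 0xdc]
t2 = [0x5b, 0x5b, 0x27, 0x6f, 0x27, 0x8a, 0xb7, 0xfc]
t3 = [0xfc, 0xb7, 0x8a, 0x27, 0x6f, 0x27, 0x5b, 0x5b]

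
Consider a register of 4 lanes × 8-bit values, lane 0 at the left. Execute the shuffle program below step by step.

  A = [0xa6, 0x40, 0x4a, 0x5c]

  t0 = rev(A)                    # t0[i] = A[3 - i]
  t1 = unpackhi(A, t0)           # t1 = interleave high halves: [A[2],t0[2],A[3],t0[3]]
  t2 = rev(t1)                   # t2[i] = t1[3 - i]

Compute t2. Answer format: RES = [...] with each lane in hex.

  t0: 5c 4a 40 a6
  t1: 4a 40 5c a6
  t2: a6 5c 40 4a

RES = [0xa6, 0x5c, 0x40, 0x4a]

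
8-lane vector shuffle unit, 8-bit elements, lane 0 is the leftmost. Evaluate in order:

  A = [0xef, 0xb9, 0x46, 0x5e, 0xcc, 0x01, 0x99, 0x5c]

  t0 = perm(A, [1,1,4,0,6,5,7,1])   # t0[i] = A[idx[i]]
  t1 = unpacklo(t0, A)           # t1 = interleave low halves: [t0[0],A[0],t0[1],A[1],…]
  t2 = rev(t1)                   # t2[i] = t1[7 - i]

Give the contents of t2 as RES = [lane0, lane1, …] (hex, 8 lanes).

RES = [ 0x5e  0xef  0x46  0xcc  0xb9  0xb9  0xef  0xb9 ]

  t0: b9 b9 cc ef 99 01 5c b9
  t1: b9 ef b9 b9 cc 46 ef 5e
  t2: 5e ef 46 cc b9 b9 ef b9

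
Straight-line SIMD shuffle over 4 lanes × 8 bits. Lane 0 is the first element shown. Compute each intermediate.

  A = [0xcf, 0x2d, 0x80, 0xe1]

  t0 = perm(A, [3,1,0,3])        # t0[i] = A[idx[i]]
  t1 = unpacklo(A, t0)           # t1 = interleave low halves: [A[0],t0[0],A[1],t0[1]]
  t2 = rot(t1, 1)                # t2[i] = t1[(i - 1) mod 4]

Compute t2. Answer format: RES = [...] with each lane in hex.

RES = [0x2d, 0xcf, 0xe1, 0x2d]

t0 = [0xe1, 0x2d, 0xcf, 0xe1]
t1 = [0xcf, 0xe1, 0x2d, 0x2d]
t2 = [0x2d, 0xcf, 0xe1, 0x2d]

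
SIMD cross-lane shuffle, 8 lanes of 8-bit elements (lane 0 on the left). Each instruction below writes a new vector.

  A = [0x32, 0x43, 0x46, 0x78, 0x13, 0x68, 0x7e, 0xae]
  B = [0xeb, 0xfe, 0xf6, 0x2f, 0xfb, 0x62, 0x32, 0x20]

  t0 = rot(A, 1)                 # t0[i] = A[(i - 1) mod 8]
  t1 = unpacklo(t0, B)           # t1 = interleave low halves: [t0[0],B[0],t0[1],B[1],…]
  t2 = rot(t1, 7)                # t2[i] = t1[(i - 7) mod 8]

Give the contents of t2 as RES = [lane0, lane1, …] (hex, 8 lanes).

RES = [0xeb, 0x32, 0xfe, 0x43, 0xf6, 0x46, 0x2f, 0xae]

  t0: ae 32 43 46 78 13 68 7e
  t1: ae eb 32 fe 43 f6 46 2f
  t2: eb 32 fe 43 f6 46 2f ae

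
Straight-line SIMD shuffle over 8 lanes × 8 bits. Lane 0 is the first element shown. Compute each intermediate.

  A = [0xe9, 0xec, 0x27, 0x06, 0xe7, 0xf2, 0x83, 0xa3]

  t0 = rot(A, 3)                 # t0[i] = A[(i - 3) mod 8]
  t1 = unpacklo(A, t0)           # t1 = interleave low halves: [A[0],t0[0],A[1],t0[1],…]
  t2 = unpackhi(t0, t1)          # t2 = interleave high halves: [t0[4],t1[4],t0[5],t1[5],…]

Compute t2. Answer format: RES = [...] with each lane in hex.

RES = [0xec, 0x27, 0x27, 0xa3, 0x06, 0x06, 0xe7, 0xe9]

t0 = [0xf2, 0x83, 0xa3, 0xe9, 0xec, 0x27, 0x06, 0xe7]
t1 = [0xe9, 0xf2, 0xec, 0x83, 0x27, 0xa3, 0x06, 0xe9]
t2 = [0xec, 0x27, 0x27, 0xa3, 0x06, 0x06, 0xe7, 0xe9]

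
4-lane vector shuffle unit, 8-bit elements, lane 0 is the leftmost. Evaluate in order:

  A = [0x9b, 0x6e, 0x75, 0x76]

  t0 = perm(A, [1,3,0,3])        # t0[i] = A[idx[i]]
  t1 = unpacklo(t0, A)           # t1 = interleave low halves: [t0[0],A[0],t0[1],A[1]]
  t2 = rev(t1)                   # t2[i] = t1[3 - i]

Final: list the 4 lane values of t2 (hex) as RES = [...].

→ t0 |6e|76|9b|76|
→ t1 |6e|9b|76|6e|
→ t2 |6e|76|9b|6e|

RES = [0x6e, 0x76, 0x9b, 0x6e]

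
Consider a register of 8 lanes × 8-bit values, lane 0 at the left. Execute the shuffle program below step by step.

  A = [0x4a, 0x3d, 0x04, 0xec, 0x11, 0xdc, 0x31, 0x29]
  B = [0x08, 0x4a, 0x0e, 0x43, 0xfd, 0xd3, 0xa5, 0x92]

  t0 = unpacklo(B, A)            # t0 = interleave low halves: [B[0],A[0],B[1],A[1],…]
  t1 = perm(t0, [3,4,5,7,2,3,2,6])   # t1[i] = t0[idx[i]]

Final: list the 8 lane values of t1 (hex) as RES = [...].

RES = [0x3d, 0x0e, 0x04, 0xec, 0x4a, 0x3d, 0x4a, 0x43]

  t0: 08 4a 4a 3d 0e 04 43 ec
  t1: 3d 0e 04 ec 4a 3d 4a 43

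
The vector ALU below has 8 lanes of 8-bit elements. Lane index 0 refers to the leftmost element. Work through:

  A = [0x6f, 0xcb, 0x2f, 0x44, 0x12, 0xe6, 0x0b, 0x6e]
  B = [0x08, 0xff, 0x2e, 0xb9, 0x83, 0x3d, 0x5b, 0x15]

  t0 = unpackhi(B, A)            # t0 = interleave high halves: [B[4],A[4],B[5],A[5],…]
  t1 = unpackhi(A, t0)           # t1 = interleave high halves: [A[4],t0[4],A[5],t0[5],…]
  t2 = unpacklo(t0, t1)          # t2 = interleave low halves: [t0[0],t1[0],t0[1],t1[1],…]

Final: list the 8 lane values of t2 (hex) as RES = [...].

RES = [0x83, 0x12, 0x12, 0x5b, 0x3d, 0xe6, 0xe6, 0x0b]

  t0: 83 12 3d e6 5b 0b 15 6e
  t1: 12 5b e6 0b 0b 15 6e 6e
  t2: 83 12 12 5b 3d e6 e6 0b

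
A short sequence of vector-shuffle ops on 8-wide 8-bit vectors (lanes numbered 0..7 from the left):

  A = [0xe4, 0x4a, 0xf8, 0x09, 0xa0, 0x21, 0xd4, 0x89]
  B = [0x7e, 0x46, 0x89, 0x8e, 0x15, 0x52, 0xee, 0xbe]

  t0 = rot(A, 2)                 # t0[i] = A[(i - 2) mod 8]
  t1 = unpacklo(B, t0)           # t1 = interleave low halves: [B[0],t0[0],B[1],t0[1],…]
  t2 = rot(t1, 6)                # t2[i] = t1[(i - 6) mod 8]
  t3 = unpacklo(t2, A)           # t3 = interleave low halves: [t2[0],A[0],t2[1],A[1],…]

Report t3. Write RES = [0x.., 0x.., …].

→ t0 |d4|89|e4|4a|f8|09|a0|21|
→ t1 |7e|d4|46|89|89|e4|8e|4a|
→ t2 |46|89|89|e4|8e|4a|7e|d4|
→ t3 |46|e4|89|4a|89|f8|e4|09|

RES = [0x46, 0xe4, 0x89, 0x4a, 0x89, 0xf8, 0xe4, 0x09]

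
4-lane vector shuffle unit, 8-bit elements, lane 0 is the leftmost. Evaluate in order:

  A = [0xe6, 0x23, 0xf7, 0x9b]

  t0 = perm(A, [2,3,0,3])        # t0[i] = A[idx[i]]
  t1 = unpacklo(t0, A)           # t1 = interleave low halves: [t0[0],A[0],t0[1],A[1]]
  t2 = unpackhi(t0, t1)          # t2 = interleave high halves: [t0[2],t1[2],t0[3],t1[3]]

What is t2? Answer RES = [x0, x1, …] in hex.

t0 = [0xf7, 0x9b, 0xe6, 0x9b]
t1 = [0xf7, 0xe6, 0x9b, 0x23]
t2 = [0xe6, 0x9b, 0x9b, 0x23]

RES = [ 0xe6  0x9b  0x9b  0x23 ]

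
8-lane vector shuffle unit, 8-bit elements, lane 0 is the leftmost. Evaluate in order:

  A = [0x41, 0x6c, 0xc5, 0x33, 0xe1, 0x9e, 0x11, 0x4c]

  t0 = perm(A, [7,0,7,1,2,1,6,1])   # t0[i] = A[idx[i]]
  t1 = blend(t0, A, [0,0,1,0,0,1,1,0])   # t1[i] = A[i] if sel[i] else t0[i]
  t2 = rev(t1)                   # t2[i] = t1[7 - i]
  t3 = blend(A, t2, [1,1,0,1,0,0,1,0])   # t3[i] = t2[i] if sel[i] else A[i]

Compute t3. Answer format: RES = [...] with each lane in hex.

RES = [ 0x6c  0x11  0xc5  0xc5  0xe1  0x9e  0x41  0x4c ]

→ t0 |4c|41|4c|6c|c5|6c|11|6c|
→ t1 |4c|41|c5|6c|c5|9e|11|6c|
→ t2 |6c|11|9e|c5|6c|c5|41|4c|
→ t3 |6c|11|c5|c5|e1|9e|41|4c|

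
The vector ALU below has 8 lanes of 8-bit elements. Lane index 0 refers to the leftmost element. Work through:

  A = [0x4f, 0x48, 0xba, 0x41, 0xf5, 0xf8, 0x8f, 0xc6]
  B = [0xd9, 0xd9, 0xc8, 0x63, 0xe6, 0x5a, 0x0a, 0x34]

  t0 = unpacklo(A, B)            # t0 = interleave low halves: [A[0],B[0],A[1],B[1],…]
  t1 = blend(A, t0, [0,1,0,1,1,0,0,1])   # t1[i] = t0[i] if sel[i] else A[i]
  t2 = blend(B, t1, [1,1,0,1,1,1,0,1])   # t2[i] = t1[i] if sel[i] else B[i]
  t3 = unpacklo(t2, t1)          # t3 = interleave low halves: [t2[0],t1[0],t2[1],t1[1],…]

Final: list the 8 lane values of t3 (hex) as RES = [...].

RES = [0x4f, 0x4f, 0xd9, 0xd9, 0xc8, 0xba, 0xd9, 0xd9]

  t0: 4f d9 48 d9 ba c8 41 63
  t1: 4f d9 ba d9 ba f8 8f 63
  t2: 4f d9 c8 d9 ba f8 0a 63
  t3: 4f 4f d9 d9 c8 ba d9 d9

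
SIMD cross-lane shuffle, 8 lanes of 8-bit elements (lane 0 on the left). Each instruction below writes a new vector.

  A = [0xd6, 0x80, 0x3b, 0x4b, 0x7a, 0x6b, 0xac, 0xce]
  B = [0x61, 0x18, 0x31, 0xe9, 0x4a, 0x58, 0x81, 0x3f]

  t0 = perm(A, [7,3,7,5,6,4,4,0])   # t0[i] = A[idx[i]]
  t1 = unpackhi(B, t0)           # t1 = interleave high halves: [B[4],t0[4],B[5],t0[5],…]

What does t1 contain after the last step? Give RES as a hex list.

t0 = [0xce, 0x4b, 0xce, 0x6b, 0xac, 0x7a, 0x7a, 0xd6]
t1 = [0x4a, 0xac, 0x58, 0x7a, 0x81, 0x7a, 0x3f, 0xd6]

RES = [0x4a, 0xac, 0x58, 0x7a, 0x81, 0x7a, 0x3f, 0xd6]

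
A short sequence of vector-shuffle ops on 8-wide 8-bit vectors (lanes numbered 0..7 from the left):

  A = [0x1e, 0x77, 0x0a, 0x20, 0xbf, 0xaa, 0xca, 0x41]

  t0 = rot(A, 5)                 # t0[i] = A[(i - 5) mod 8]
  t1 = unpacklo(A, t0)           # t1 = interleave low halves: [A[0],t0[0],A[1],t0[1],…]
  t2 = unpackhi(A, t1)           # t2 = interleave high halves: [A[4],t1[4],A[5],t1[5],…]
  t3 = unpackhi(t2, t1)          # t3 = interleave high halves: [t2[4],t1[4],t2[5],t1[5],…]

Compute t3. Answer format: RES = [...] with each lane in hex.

RES = [ 0xca  0x0a  0x20  0xaa  0x41  0x20  0xca  0xca ]

→ t0 |20|bf|aa|ca|41|1e|77|0a|
→ t1 |1e|20|77|bf|0a|aa|20|ca|
→ t2 |bf|0a|aa|aa|ca|20|41|ca|
→ t3 |ca|0a|20|aa|41|20|ca|ca|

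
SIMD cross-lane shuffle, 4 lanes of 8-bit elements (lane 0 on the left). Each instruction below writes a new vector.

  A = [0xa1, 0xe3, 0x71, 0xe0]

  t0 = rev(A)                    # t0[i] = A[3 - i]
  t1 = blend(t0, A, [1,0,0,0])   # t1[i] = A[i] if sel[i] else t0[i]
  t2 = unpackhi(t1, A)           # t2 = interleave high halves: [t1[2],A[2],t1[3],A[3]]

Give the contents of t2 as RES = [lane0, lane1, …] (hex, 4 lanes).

RES = [ 0xe3  0x71  0xa1  0xe0 ]

  t0: e0 71 e3 a1
  t1: a1 71 e3 a1
  t2: e3 71 a1 e0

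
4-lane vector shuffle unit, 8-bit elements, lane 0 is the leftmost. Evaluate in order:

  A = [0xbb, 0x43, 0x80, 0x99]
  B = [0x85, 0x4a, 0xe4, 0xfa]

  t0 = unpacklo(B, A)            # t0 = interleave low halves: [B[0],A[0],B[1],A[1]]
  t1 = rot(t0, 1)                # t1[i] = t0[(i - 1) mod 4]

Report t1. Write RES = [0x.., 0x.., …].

RES = [0x43, 0x85, 0xbb, 0x4a]

  t0: 85 bb 4a 43
  t1: 43 85 bb 4a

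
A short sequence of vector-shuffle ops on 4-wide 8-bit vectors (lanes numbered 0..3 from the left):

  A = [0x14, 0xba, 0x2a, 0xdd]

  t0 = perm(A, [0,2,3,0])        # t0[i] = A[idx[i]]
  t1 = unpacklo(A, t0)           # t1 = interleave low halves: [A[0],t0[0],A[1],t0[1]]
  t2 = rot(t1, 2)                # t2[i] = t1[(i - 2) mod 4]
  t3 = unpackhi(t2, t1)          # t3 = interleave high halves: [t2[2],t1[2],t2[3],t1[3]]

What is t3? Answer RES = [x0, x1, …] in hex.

→ t0 |14|2a|dd|14|
→ t1 |14|14|ba|2a|
→ t2 |ba|2a|14|14|
→ t3 |14|ba|14|2a|

RES = [ 0x14  0xba  0x14  0x2a ]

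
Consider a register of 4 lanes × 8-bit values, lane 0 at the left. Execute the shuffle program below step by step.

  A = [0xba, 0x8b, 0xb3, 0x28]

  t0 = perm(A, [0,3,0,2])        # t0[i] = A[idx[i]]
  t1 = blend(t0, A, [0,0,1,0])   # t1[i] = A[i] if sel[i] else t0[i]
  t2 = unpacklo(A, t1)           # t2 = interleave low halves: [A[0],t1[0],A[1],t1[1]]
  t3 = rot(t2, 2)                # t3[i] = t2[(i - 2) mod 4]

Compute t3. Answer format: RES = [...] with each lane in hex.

  t0: ba 28 ba b3
  t1: ba 28 b3 b3
  t2: ba ba 8b 28
  t3: 8b 28 ba ba

RES = [ 0x8b  0x28  0xba  0xba ]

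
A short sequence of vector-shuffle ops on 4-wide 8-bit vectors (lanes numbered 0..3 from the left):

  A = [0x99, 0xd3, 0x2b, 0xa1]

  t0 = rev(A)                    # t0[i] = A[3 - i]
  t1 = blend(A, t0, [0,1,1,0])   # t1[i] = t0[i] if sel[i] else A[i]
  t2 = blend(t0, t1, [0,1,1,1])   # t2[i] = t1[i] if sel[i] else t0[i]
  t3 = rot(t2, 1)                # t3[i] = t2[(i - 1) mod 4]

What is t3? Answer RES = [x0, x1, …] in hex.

t0 = [0xa1, 0x2b, 0xd3, 0x99]
t1 = [0x99, 0x2b, 0xd3, 0xa1]
t2 = [0xa1, 0x2b, 0xd3, 0xa1]
t3 = [0xa1, 0xa1, 0x2b, 0xd3]

RES = [0xa1, 0xa1, 0x2b, 0xd3]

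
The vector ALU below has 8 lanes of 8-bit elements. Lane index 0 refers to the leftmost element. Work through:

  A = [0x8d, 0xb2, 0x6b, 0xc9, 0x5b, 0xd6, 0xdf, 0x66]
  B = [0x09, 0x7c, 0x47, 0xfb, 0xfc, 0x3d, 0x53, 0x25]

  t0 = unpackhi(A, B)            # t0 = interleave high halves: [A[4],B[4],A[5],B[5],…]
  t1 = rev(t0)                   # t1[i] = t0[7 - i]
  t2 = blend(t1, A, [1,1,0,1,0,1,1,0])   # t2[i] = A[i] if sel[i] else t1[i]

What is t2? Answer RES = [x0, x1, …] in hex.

RES = [ 0x8d  0xb2  0x53  0xc9  0x3d  0xd6  0xdf  0x5b ]

  t0: 5b fc d6 3d df 53 66 25
  t1: 25 66 53 df 3d d6 fc 5b
  t2: 8d b2 53 c9 3d d6 df 5b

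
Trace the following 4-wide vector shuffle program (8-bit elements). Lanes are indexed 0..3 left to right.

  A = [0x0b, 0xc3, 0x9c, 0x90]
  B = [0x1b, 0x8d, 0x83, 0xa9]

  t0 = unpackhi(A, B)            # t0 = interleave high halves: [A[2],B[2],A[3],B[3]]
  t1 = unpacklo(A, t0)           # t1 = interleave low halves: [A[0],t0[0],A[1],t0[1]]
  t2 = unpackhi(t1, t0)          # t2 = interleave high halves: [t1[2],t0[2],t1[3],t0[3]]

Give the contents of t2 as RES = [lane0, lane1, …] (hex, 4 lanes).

t0 = [0x9c, 0x83, 0x90, 0xa9]
t1 = [0x0b, 0x9c, 0xc3, 0x83]
t2 = [0xc3, 0x90, 0x83, 0xa9]

RES = [ 0xc3  0x90  0x83  0xa9 ]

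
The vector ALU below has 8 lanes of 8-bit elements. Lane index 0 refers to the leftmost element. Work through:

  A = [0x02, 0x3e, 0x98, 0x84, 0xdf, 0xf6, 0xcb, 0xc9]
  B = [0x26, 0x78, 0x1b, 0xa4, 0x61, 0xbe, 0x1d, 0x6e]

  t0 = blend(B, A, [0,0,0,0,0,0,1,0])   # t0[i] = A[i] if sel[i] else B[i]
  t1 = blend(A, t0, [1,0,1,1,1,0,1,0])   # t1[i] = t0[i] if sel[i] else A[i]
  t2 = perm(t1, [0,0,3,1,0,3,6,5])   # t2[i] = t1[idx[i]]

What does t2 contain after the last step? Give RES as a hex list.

  t0: 26 78 1b a4 61 be cb 6e
  t1: 26 3e 1b a4 61 f6 cb c9
  t2: 26 26 a4 3e 26 a4 cb f6

RES = [ 0x26  0x26  0xa4  0x3e  0x26  0xa4  0xcb  0xf6 ]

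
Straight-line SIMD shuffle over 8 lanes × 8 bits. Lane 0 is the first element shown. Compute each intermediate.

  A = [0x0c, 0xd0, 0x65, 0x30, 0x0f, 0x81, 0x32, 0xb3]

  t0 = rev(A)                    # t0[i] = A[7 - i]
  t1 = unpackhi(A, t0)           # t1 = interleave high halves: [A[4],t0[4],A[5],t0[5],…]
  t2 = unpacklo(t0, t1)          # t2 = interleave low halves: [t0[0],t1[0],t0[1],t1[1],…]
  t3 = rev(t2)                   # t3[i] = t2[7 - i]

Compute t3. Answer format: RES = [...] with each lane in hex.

→ t0 |b3|32|81|0f|30|65|d0|0c|
→ t1 |0f|30|81|65|32|d0|b3|0c|
→ t2 |b3|0f|32|30|81|81|0f|65|
→ t3 |65|0f|81|81|30|32|0f|b3|

RES = [ 0x65  0x0f  0x81  0x81  0x30  0x32  0x0f  0xb3 ]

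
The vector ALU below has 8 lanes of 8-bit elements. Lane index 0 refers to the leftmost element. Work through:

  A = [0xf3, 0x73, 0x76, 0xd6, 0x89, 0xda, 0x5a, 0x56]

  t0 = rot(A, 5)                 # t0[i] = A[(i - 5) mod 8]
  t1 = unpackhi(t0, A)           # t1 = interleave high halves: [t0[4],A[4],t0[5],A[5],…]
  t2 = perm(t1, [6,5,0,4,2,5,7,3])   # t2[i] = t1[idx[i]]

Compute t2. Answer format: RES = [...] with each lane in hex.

RES = [ 0x76  0x5a  0x56  0x73  0xf3  0x5a  0x56  0xda ]

  t0: d6 89 da 5a 56 f3 73 76
  t1: 56 89 f3 da 73 5a 76 56
  t2: 76 5a 56 73 f3 5a 56 da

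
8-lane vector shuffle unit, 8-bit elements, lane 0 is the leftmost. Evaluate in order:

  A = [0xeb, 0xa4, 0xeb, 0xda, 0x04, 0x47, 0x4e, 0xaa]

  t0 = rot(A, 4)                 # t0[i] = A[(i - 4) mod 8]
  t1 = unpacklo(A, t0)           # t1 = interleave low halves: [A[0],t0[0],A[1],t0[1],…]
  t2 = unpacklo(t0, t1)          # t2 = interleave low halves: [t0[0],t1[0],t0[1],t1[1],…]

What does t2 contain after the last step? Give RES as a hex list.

RES = [0x04, 0xeb, 0x47, 0x04, 0x4e, 0xa4, 0xaa, 0x47]

t0 = [0x04, 0x47, 0x4e, 0xaa, 0xeb, 0xa4, 0xeb, 0xda]
t1 = [0xeb, 0x04, 0xa4, 0x47, 0xeb, 0x4e, 0xda, 0xaa]
t2 = [0x04, 0xeb, 0x47, 0x04, 0x4e, 0xa4, 0xaa, 0x47]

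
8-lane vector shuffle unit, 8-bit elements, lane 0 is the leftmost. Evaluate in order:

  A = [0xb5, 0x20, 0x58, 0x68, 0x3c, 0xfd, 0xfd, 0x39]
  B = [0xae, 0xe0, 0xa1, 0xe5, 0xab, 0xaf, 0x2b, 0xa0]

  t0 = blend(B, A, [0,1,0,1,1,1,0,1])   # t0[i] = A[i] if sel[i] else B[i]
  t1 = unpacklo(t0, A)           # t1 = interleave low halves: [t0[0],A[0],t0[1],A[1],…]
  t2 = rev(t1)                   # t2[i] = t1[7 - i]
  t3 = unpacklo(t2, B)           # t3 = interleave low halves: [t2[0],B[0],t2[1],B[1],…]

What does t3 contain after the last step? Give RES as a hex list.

t0 = [0xae, 0x20, 0xa1, 0x68, 0x3c, 0xfd, 0x2b, 0x39]
t1 = [0xae, 0xb5, 0x20, 0x20, 0xa1, 0x58, 0x68, 0x68]
t2 = [0x68, 0x68, 0x58, 0xa1, 0x20, 0x20, 0xb5, 0xae]
t3 = [0x68, 0xae, 0x68, 0xe0, 0x58, 0xa1, 0xa1, 0xe5]

RES = [0x68, 0xae, 0x68, 0xe0, 0x58, 0xa1, 0xa1, 0xe5]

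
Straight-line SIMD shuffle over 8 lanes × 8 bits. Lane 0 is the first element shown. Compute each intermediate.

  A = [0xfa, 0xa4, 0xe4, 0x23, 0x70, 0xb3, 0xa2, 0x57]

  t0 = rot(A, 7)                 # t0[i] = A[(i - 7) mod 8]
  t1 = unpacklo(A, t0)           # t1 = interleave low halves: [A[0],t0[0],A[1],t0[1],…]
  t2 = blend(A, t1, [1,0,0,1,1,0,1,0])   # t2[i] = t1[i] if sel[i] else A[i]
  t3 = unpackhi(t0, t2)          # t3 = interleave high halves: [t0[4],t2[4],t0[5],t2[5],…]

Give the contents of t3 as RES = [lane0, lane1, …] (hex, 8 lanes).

RES = [0xb3, 0xe4, 0xa2, 0xb3, 0x57, 0x23, 0xfa, 0x57]

→ t0 |a4|e4|23|70|b3|a2|57|fa|
→ t1 |fa|a4|a4|e4|e4|23|23|70|
→ t2 |fa|a4|e4|e4|e4|b3|23|57|
→ t3 |b3|e4|a2|b3|57|23|fa|57|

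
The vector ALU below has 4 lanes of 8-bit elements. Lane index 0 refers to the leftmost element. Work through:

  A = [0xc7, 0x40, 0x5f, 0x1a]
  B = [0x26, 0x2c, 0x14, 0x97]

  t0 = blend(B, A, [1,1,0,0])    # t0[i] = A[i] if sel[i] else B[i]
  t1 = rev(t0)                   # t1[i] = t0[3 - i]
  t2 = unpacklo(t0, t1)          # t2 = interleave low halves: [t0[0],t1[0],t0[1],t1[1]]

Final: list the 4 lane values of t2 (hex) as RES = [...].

RES = [ 0xc7  0x97  0x40  0x14 ]

  t0: c7 40 14 97
  t1: 97 14 40 c7
  t2: c7 97 40 14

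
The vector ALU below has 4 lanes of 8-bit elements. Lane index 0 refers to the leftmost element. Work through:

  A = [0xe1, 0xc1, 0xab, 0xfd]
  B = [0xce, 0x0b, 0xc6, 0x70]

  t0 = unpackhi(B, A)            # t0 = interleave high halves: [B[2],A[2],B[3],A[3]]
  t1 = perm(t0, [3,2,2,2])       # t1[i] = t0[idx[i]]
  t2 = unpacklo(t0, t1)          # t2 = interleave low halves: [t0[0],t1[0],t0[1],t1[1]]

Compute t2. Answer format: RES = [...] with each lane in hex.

→ t0 |c6|ab|70|fd|
→ t1 |fd|70|70|70|
→ t2 |c6|fd|ab|70|

RES = [0xc6, 0xfd, 0xab, 0x70]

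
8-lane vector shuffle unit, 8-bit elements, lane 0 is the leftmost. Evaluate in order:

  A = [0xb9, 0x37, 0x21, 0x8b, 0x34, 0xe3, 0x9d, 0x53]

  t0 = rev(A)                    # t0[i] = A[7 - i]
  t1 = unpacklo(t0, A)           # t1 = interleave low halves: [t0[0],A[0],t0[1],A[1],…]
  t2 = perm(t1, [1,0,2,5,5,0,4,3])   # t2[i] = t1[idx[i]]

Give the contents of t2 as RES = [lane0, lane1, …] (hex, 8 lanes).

RES = [ 0xb9  0x53  0x9d  0x21  0x21  0x53  0xe3  0x37 ]

  t0: 53 9d e3 34 8b 21 37 b9
  t1: 53 b9 9d 37 e3 21 34 8b
  t2: b9 53 9d 21 21 53 e3 37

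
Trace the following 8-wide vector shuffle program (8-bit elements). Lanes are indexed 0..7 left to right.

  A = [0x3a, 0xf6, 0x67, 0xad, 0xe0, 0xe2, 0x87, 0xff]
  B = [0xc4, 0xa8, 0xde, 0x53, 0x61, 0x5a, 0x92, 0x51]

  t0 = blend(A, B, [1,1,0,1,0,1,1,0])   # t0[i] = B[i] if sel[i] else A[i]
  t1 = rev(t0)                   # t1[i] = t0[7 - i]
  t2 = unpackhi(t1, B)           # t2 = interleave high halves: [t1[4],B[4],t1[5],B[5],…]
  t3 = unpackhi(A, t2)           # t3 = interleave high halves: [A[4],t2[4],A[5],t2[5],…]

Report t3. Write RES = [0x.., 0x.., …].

→ t0 |c4|a8|67|53|e0|5a|92|ff|
→ t1 |ff|92|5a|e0|53|67|a8|c4|
→ t2 |53|61|67|5a|a8|92|c4|51|
→ t3 |e0|a8|e2|92|87|c4|ff|51|

RES = [ 0xe0  0xa8  0xe2  0x92  0x87  0xc4  0xff  0x51 ]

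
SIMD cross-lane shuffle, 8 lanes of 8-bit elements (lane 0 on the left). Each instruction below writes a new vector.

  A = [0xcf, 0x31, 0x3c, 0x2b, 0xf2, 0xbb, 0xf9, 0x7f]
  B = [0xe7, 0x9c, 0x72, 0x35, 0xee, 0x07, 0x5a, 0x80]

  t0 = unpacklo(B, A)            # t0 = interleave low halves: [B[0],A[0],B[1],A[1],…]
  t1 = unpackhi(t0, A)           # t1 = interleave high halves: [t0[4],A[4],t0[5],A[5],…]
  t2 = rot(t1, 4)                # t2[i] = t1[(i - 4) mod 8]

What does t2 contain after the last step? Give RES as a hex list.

RES = [0x35, 0xf9, 0x2b, 0x7f, 0x72, 0xf2, 0x3c, 0xbb]

→ t0 |e7|cf|9c|31|72|3c|35|2b|
→ t1 |72|f2|3c|bb|35|f9|2b|7f|
→ t2 |35|f9|2b|7f|72|f2|3c|bb|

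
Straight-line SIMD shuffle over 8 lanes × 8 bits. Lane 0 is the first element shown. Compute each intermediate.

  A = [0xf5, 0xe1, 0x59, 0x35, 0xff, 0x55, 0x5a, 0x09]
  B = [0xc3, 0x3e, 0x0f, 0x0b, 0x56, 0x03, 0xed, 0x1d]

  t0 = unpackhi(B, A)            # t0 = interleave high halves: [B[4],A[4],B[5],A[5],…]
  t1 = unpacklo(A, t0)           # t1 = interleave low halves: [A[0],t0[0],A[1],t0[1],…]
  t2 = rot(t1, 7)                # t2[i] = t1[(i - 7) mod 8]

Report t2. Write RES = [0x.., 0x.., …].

  t0: 56 ff 03 55 ed 5a 1d 09
  t1: f5 56 e1 ff 59 03 35 55
  t2: 56 e1 ff 59 03 35 55 f5

RES = [ 0x56  0xe1  0xff  0x59  0x03  0x35  0x55  0xf5 ]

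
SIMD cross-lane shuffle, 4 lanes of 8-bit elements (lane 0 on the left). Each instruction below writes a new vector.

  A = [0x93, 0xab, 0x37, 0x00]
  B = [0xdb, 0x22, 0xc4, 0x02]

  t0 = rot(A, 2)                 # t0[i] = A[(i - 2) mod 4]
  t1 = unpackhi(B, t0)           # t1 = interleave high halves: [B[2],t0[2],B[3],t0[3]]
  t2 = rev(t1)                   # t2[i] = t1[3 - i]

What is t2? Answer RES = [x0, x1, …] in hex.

→ t0 |37|00|93|ab|
→ t1 |c4|93|02|ab|
→ t2 |ab|02|93|c4|

RES = [0xab, 0x02, 0x93, 0xc4]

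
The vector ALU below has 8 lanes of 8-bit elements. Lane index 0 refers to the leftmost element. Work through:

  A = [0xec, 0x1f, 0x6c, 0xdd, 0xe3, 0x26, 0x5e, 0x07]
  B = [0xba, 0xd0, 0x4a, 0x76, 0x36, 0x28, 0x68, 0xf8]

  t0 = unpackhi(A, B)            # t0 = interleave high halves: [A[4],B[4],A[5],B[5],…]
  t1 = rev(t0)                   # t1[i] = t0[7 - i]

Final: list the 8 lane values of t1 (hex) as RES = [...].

→ t0 |e3|36|26|28|5e|68|07|f8|
→ t1 |f8|07|68|5e|28|26|36|e3|

RES = [ 0xf8  0x07  0x68  0x5e  0x28  0x26  0x36  0xe3 ]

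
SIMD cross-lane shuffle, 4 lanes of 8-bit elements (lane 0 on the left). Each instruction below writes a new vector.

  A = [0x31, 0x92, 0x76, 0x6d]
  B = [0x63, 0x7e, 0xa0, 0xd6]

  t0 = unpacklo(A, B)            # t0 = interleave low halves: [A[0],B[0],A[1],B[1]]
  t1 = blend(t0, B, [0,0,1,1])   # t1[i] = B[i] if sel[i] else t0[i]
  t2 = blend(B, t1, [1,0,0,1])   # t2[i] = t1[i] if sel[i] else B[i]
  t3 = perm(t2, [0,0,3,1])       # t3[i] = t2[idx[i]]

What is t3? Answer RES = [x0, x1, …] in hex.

  t0: 31 63 92 7e
  t1: 31 63 a0 d6
  t2: 31 7e a0 d6
  t3: 31 31 d6 7e

RES = [0x31, 0x31, 0xd6, 0x7e]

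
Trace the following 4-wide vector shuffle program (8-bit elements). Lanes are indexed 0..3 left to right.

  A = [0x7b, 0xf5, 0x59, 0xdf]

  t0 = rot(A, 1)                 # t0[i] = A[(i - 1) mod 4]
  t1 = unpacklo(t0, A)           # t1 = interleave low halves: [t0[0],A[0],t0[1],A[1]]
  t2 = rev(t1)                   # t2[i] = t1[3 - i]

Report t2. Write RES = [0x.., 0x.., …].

RES = [ 0xf5  0x7b  0x7b  0xdf ]

  t0: df 7b f5 59
  t1: df 7b 7b f5
  t2: f5 7b 7b df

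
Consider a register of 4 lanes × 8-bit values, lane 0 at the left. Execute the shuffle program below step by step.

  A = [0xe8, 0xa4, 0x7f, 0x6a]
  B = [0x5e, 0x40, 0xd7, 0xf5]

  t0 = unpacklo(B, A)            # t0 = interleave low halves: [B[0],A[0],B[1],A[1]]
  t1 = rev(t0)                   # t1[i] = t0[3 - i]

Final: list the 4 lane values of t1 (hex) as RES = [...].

t0 = [0x5e, 0xe8, 0x40, 0xa4]
t1 = [0xa4, 0x40, 0xe8, 0x5e]

RES = [ 0xa4  0x40  0xe8  0x5e ]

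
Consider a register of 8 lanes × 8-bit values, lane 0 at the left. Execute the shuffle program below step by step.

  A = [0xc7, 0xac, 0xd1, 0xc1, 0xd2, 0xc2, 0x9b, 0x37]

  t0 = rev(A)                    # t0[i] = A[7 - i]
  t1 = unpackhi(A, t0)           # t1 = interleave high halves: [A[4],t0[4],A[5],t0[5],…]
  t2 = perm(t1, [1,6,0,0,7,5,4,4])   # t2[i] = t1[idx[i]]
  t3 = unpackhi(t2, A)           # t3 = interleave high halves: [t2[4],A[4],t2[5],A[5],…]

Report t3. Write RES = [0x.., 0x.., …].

t0 = [0x37, 0x9b, 0xc2, 0xd2, 0xc1, 0xd1, 0xac, 0xc7]
t1 = [0xd2, 0xc1, 0xc2, 0xd1, 0x9b, 0xac, 0x37, 0xc7]
t2 = [0xc1, 0x37, 0xd2, 0xd2, 0xc7, 0xac, 0x9b, 0x9b]
t3 = [0xc7, 0xd2, 0xac, 0xc2, 0x9b, 0x9b, 0x9b, 0x37]

RES = [0xc7, 0xd2, 0xac, 0xc2, 0x9b, 0x9b, 0x9b, 0x37]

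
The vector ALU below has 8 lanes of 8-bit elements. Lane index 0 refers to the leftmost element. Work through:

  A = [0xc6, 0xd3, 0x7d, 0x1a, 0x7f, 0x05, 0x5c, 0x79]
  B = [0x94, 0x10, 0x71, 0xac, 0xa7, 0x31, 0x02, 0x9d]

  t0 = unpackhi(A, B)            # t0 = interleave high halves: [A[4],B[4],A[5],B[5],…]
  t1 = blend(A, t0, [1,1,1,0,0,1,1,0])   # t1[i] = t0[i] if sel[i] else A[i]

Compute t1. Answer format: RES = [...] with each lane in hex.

RES = [ 0x7f  0xa7  0x05  0x1a  0x7f  0x02  0x79  0x79 ]

→ t0 |7f|a7|05|31|5c|02|79|9d|
→ t1 |7f|a7|05|1a|7f|02|79|79|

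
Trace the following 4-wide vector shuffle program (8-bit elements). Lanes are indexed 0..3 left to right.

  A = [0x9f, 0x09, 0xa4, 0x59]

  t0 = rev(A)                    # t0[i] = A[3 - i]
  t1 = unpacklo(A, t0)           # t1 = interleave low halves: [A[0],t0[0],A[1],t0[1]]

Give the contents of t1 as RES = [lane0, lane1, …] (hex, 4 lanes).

RES = [ 0x9f  0x59  0x09  0xa4 ]

t0 = [0x59, 0xa4, 0x09, 0x9f]
t1 = [0x9f, 0x59, 0x09, 0xa4]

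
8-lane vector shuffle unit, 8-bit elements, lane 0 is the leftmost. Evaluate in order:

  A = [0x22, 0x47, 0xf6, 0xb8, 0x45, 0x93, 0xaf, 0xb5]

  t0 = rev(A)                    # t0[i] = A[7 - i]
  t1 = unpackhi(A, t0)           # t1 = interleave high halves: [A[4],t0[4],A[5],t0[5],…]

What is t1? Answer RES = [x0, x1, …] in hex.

→ t0 |b5|af|93|45|b8|f6|47|22|
→ t1 |45|b8|93|f6|af|47|b5|22|

RES = [ 0x45  0xb8  0x93  0xf6  0xaf  0x47  0xb5  0x22 ]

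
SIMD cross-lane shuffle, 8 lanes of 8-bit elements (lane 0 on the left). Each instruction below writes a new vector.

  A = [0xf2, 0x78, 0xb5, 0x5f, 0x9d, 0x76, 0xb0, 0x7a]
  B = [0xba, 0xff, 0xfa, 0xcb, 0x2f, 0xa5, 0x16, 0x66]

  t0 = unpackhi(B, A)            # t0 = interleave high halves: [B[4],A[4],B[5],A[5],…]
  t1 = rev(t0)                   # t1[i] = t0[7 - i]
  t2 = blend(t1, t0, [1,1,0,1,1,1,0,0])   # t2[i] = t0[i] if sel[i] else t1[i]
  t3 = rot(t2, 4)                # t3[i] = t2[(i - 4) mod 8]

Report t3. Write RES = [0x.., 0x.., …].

RES = [ 0x16  0xb0  0x9d  0x2f  0x2f  0x9d  0xb0  0x76 ]

→ t0 |2f|9d|a5|76|16|b0|66|7a|
→ t1 |7a|66|b0|16|76|a5|9d|2f|
→ t2 |2f|9d|b0|76|16|b0|9d|2f|
→ t3 |16|b0|9d|2f|2f|9d|b0|76|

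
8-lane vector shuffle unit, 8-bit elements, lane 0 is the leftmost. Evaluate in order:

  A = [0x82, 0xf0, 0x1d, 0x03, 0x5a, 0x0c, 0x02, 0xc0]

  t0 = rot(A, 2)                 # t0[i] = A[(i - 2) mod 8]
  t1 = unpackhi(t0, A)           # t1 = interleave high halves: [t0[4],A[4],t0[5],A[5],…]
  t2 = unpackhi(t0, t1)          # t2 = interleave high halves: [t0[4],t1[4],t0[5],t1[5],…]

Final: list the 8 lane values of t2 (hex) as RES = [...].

RES = [0x1d, 0x5a, 0x03, 0x02, 0x5a, 0x0c, 0x0c, 0xc0]

  t0: 02 c0 82 f0 1d 03 5a 0c
  t1: 1d 5a 03 0c 5a 02 0c c0
  t2: 1d 5a 03 02 5a 0c 0c c0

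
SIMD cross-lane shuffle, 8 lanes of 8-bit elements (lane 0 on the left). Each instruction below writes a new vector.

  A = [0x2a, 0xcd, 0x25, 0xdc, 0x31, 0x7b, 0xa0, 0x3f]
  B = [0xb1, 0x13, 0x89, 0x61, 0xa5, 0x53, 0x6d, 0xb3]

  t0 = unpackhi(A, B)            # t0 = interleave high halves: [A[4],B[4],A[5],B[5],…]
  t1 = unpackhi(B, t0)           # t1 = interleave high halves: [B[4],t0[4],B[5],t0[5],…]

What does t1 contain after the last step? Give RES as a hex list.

→ t0 |31|a5|7b|53|a0|6d|3f|b3|
→ t1 |a5|a0|53|6d|6d|3f|b3|b3|

RES = [0xa5, 0xa0, 0x53, 0x6d, 0x6d, 0x3f, 0xb3, 0xb3]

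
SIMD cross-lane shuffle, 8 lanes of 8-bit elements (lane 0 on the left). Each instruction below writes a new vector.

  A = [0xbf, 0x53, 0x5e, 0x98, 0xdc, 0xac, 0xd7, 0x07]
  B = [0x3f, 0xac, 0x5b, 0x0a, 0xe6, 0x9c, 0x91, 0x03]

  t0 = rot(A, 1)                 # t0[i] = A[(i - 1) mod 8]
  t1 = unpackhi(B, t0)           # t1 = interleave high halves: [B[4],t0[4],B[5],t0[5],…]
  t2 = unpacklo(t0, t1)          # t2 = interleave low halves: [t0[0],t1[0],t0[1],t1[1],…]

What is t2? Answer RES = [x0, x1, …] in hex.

RES = [0x07, 0xe6, 0xbf, 0x98, 0x53, 0x9c, 0x5e, 0xdc]

  t0: 07 bf 53 5e 98 dc ac d7
  t1: e6 98 9c dc 91 ac 03 d7
  t2: 07 e6 bf 98 53 9c 5e dc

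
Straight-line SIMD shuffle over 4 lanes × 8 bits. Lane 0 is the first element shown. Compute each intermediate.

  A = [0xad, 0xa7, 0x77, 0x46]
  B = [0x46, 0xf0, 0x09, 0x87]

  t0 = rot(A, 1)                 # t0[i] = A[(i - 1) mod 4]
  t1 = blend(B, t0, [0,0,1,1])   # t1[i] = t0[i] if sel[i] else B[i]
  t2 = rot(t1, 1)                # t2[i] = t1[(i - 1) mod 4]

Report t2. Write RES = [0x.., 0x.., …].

RES = [0x77, 0x46, 0xf0, 0xa7]

→ t0 |46|ad|a7|77|
→ t1 |46|f0|a7|77|
→ t2 |77|46|f0|a7|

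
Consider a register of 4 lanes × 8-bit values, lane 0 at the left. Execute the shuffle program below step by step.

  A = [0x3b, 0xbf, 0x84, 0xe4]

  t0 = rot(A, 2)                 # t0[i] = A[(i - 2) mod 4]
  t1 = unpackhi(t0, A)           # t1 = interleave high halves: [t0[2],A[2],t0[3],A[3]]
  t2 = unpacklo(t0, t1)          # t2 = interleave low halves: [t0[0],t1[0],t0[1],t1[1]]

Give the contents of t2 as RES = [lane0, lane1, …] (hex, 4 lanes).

→ t0 |84|e4|3b|bf|
→ t1 |3b|84|bf|e4|
→ t2 |84|3b|e4|84|

RES = [ 0x84  0x3b  0xe4  0x84 ]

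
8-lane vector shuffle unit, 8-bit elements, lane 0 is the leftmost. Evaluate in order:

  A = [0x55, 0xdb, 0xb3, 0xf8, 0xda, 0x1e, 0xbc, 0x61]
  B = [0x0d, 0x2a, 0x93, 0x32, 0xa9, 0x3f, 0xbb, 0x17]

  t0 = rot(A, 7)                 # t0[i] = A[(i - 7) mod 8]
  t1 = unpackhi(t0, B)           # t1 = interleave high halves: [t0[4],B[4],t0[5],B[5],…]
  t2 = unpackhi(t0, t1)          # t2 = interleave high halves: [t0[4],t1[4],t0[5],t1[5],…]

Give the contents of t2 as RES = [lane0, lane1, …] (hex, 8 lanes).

RES = [0x1e, 0x61, 0xbc, 0xbb, 0x61, 0x55, 0x55, 0x17]

  t0: db b3 f8 da 1e bc 61 55
  t1: 1e a9 bc 3f 61 bb 55 17
  t2: 1e 61 bc bb 61 55 55 17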